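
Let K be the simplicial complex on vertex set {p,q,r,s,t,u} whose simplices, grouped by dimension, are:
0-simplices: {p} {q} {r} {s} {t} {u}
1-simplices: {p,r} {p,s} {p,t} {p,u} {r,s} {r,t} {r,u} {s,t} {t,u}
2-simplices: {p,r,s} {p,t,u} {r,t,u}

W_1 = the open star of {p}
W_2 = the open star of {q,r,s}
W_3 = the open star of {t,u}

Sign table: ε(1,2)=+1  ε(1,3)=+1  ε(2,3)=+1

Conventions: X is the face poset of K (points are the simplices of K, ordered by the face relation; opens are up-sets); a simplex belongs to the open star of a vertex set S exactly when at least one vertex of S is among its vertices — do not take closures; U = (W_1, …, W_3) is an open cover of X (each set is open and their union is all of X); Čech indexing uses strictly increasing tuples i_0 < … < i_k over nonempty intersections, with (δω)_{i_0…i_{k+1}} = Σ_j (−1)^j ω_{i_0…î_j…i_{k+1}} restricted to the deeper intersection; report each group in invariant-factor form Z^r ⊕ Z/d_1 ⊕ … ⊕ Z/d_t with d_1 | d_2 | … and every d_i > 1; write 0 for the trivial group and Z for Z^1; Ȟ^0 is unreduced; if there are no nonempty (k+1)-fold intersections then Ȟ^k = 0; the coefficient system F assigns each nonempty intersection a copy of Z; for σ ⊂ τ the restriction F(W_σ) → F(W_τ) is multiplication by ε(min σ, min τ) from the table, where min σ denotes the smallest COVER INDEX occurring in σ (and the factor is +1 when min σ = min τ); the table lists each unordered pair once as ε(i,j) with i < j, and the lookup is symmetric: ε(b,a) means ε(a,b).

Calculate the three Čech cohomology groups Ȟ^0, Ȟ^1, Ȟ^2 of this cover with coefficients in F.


Ȟ^0 ≅ Z,  Ȟ^1 ≅ Z,  Ȟ^2 ≅ 0

nonempty intersections:
  W1={{p},{p,r},{p,s},{p,t},{p,u},{p,r,s},{p,t,u}} W2={{q},{r},{s},{p,r},{p,s},{r,s},{r,t},{r,u},{s,t},{p,r,s},{r,t,u}} W3={{t},{u},{p,t},{p,u},{r,t},{r,u},{s,t},{t,u},{p,t,u},{r,t,u}}
  W12={{p,r},{p,s},{p,r,s}} W13={{p,t},{p,u},{p,t,u}} W23={{r,t},{r,u},{s,t},{r,t,u}}
C dims 3,3; δ0: rk 2, SNF 1^2
Ȟ^0: (3−2)−0=1 ⇒ Z
Ȟ^1: (3−0)−2=1 ⇒ Z
Ȟ^2: (0−0)−0=0 ⇒ 0


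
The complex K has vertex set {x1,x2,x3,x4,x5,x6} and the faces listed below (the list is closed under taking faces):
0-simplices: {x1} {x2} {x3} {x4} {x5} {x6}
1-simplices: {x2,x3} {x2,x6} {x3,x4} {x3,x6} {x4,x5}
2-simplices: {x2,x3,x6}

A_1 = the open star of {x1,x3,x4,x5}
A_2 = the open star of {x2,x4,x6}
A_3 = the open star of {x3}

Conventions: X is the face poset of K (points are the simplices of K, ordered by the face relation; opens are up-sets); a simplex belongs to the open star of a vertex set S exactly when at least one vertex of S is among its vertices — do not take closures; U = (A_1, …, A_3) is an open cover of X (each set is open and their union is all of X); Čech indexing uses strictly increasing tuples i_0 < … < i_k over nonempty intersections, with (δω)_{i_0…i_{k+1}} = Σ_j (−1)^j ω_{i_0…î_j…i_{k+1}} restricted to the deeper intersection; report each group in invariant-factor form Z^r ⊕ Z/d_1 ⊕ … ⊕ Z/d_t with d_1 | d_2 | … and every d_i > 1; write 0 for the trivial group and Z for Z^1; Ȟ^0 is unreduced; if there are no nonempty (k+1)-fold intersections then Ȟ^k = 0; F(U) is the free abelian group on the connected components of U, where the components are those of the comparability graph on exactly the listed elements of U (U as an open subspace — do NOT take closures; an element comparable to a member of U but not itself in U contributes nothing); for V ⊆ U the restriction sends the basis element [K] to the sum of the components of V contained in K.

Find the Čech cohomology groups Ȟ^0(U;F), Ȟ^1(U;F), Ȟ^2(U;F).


Ȟ^0 ≅ Z^2, Ȟ^1 ≅ 0, Ȟ^2 ≅ 0

nonempty intersections:
  A1={{x1},{x3},{x4},{x5},{x2,x3},{x3,x4},{x3,x6},{x4,x5},{x2,x3,x6}} A2={{x2},{x4},{x6},{x2,x3},{x2,x6},{x3,x4},{x3,x6},{x4,x5},{x2,x3,x6}} A3={{x3},{x2,x3},{x3,x4},{x3,x6},{x2,x3,x6}}
  A12={{x4},{x2,x3},{x3,x4},{x3,x6},{x4,x5},{x2,x3,x6}} A13={{x3},{x2,x3},{x3,x4},{x3,x6},{x2,x3,x6}} A23={{x2,x3},{x3,x4},{x3,x6},{x2,x3,x6}}
  A123={{x2,x3},{x3,x4},{x3,x6},{x2,x3,x6}}
components per intersection:
  A1: {{x1}} {{x3},{x4},{x5},{x2,x3},{x3,x4},{x3,x6},{x4,x5},{x2,x3,x6}}
  A2: {{x2},{x6},{x2,x3},{x2,x6},{x3,x6},{x2,x3,x6}} {{x4},{x3,x4},{x4,x5}}
  A3: {{x3},{x2,x3},{x3,x4},{x3,x6},{x2,x3,x6}}
  A12: {{x4},{x3,x4},{x4,x5}} {{x2,x3},{x3,x6},{x2,x3,x6}}
  A13: {{x3},{x2,x3},{x3,x4},{x3,x6},{x2,x3,x6}}
  A23: {{x2,x3},{x3,x6},{x2,x3,x6}} {{x3,x4}}
  A123: {{x2,x3},{x3,x6},{x2,x3,x6}} {{x3,x4}}
C dims 5,5,2; δ0: rk 3, SNF 1^3; δ1: rk 2, SNF 1^2
Ȟ^0: (5−3)−0=2 ⇒ Z^2
Ȟ^1: (5−2)−3=0 ⇒ 0
Ȟ^2: (2−0)−2=0 ⇒ 0


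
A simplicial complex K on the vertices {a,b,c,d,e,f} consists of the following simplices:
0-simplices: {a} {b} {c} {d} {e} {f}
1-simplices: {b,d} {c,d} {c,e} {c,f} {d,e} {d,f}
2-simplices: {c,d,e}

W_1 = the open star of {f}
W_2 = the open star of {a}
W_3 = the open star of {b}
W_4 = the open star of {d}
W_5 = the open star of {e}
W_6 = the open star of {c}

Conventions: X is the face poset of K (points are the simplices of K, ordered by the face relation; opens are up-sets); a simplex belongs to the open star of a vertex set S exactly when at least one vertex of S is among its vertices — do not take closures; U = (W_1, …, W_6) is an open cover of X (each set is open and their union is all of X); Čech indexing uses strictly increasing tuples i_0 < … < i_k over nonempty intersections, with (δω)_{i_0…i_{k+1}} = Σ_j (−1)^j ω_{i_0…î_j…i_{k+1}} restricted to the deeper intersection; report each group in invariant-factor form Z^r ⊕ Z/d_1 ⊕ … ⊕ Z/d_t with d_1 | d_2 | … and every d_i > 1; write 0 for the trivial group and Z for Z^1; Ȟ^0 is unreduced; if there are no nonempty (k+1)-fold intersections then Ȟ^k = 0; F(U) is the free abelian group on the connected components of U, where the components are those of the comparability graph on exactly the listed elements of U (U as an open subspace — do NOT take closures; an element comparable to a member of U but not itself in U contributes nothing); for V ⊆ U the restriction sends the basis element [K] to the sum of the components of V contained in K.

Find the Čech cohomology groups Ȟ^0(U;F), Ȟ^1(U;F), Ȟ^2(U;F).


nonempty intersections:
  W1={{f},{c,f},{d,f}} W2={{a}} W3={{b},{b,d}} W4={{d},{b,d},{c,d},{d,e},{d,f},{c,d,e}} W5={{e},{c,e},{d,e},{c,d,e}} W6={{c},{c,d},{c,e},{c,f},{c,d,e}}
  W14={{d,f}} W16={{c,f}} W34={{b,d}} W45={{d,e},{c,d,e}} W46={{c,d},{c,d,e}} W56={{c,e},{c,d,e}}
  W456={{c,d,e}}
components per intersection:
  W1: {{f},{c,f},{d,f}}
  W2: {{a}}
  W3: {{b},{b,d}}
  W4: {{d},{b,d},{c,d},{d,e},{d,f},{c,d,e}}
  W5: {{e},{c,e},{d,e},{c,d,e}}
  W6: {{c},{c,d},{c,e},{c,f},{c,d,e}}
  W14: {{d,f}}
  W16: {{c,f}}
  W34: {{b,d}}
  W45: {{d,e},{c,d,e}}
  W46: {{c,d},{c,d,e}}
  W56: {{c,e},{c,d,e}}
  W456: {{c,d,e}}
C dims 6,6,1; δ0: rk 4, SNF 1^4; δ1: rk 1, SNF 1^1
Ȟ^0: (6−4)−0=2 ⇒ Z^2
Ȟ^1: (6−1)−4=1 ⇒ Z
Ȟ^2: (1−0)−1=0 ⇒ 0

Ȟ^0 = Z^2, Ȟ^1 = Z and Ȟ^2 = 0


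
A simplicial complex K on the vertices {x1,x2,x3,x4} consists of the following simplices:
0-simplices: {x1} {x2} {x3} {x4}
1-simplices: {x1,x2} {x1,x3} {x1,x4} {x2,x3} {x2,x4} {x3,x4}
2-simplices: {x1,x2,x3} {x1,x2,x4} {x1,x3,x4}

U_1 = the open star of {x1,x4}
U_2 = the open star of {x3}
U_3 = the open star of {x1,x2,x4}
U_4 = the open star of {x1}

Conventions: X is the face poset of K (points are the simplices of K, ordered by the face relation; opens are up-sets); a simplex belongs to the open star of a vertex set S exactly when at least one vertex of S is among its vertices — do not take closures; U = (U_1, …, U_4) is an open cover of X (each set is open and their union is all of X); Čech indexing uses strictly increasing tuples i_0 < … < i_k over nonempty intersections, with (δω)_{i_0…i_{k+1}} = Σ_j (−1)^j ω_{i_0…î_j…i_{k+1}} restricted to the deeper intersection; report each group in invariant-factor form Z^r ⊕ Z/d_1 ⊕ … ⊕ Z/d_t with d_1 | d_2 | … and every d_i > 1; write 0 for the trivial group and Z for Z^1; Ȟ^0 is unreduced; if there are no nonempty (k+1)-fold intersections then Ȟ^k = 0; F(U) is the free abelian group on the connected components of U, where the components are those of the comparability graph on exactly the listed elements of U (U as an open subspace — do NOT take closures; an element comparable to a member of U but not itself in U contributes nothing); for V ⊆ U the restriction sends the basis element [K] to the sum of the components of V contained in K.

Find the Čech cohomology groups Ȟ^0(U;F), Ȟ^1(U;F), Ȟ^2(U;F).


nonempty intersections:
  U1={{x1},{x4},{x1,x2},{x1,x3},{x1,x4},{x2,x4},{x3,x4},{x1,x2,x3},{x1,x2,x4},{x1,x3,x4}} U2={{x3},{x1,x3},{x2,x3},{x3,x4},{x1,x2,x3},{x1,x3,x4}} U3={{x1},{x2},{x4},{x1,x2},{x1,x3},{x1,x4},{x2,x3},{x2,x4},{x3,x4},{x1,x2,x3},{x1,x2,x4},{x1,x3,x4}} U4={{x1},{x1,x2},{x1,x3},{x1,x4},{x1,x2,x3},{x1,x2,x4},{x1,x3,x4}}
  U12={{x1,x3},{x3,x4},{x1,x2,x3},{x1,x3,x4}} U13={{x1},{x4},{x1,x2},{x1,x3},{x1,x4},{x2,x4},{x3,x4},{x1,x2,x3},{x1,x2,x4},{x1,x3,x4}} U14={{x1},{x1,x2},{x1,x3},{x1,x4},{x1,x2,x3},{x1,x2,x4},{x1,x3,x4}} U23={{x1,x3},{x2,x3},{x3,x4},{x1,x2,x3},{x1,x3,x4}} U24={{x1,x3},{x1,x2,x3},{x1,x3,x4}} U34={{x1},{x1,x2},{x1,x3},{x1,x4},{x1,x2,x3},{x1,x2,x4},{x1,x3,x4}}
  U123={{x1,x3},{x3,x4},{x1,x2,x3},{x1,x3,x4}} U124={{x1,x3},{x1,x2,x3},{x1,x3,x4}} U134={{x1},{x1,x2},{x1,x3},{x1,x4},{x1,x2,x3},{x1,x2,x4},{x1,x3,x4}} U234={{x1,x3},{x1,x2,x3},{x1,x3,x4}}
  U1234={{x1,x3},{x1,x2,x3},{x1,x3,x4}}
components per intersection:
  U1: {{x1},{x4},{x1,x2},{x1,x3},{x1,x4},{x2,x4},{x3,x4},{x1,x2,x3},{x1,x2,x4},{x1,x3,x4}}
  U2: {{x3},{x1,x3},{x2,x3},{x3,x4},{x1,x2,x3},{x1,x3,x4}}
  U3: {{x1},{x2},{x4},{x1,x2},{x1,x3},{x1,x4},{x2,x3},{x2,x4},{x3,x4},{x1,x2,x3},{x1,x2,x4},{x1,x3,x4}}
  U4: {{x1},{x1,x2},{x1,x3},{x1,x4},{x1,x2,x3},{x1,x2,x4},{x1,x3,x4}}
  U12: {{x1,x3},{x3,x4},{x1,x2,x3},{x1,x3,x4}}
  U13: {{x1},{x4},{x1,x2},{x1,x3},{x1,x4},{x2,x4},{x3,x4},{x1,x2,x3},{x1,x2,x4},{x1,x3,x4}}
  U14: {{x1},{x1,x2},{x1,x3},{x1,x4},{x1,x2,x3},{x1,x2,x4},{x1,x3,x4}}
  U23: {{x1,x3},{x2,x3},{x3,x4},{x1,x2,x3},{x1,x3,x4}}
  U24: {{x1,x3},{x1,x2,x3},{x1,x3,x4}}
  U34: {{x1},{x1,x2},{x1,x3},{x1,x4},{x1,x2,x3},{x1,x2,x4},{x1,x3,x4}}
  U123: {{x1,x3},{x3,x4},{x1,x2,x3},{x1,x3,x4}}
  U124: {{x1,x3},{x1,x2,x3},{x1,x3,x4}}
  U134: {{x1},{x1,x2},{x1,x3},{x1,x4},{x1,x2,x3},{x1,x2,x4},{x1,x3,x4}}
  U234: {{x1,x3},{x1,x2,x3},{x1,x3,x4}}
  U1234: {{x1,x3},{x1,x2,x3},{x1,x3,x4}}
C dims 4,6,4,1; δ0: rk 3, SNF 1^3; δ1: rk 3, SNF 1^3; δ2: rk 1, SNF 1^1
Ȟ^0: (4−3)−0=1 ⇒ Z
Ȟ^1: (6−3)−3=0 ⇒ 0
Ȟ^2: (4−1)−3=0 ⇒ 0

Ȟ^0 ≅ Z,  Ȟ^1 ≅ 0,  Ȟ^2 ≅ 0


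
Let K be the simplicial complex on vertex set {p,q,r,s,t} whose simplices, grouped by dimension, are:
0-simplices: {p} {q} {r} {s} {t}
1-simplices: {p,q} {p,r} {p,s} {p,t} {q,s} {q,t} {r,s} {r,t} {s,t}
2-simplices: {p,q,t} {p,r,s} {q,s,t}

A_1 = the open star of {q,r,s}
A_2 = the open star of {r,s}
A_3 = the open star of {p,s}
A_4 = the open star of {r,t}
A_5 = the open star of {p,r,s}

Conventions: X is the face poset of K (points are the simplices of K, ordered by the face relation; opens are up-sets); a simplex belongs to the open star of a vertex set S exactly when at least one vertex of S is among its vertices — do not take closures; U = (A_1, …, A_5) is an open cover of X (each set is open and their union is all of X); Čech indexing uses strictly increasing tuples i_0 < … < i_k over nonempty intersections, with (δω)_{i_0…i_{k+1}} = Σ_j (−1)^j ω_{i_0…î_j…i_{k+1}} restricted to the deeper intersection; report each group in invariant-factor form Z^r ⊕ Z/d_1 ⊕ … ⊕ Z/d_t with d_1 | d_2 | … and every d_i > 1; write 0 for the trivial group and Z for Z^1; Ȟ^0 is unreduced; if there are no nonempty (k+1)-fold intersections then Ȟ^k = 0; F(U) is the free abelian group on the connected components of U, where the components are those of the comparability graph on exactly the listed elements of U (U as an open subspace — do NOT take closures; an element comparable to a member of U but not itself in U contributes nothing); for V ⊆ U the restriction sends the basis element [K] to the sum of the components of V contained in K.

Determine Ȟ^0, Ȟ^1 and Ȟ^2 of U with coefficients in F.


Ȟ^0 = Z,  Ȟ^1 = Z^2,  Ȟ^2 = 0

nerve of the cover:
  A1={{q},{r},{s},{p,q},{p,r},{p,s},{q,s},{q,t},{r,s},{r,t},{s,t},{p,q,t},{p,r,s},{q,s,t}} A2={{r},{s},{p,r},{p,s},{q,s},{r,s},{r,t},{s,t},{p,r,s},{q,s,t}} A3={{p},{s},{p,q},{p,r},{p,s},{p,t},{q,s},{r,s},{s,t},{p,q,t},{p,r,s},{q,s,t}} A4={{r},{t},{p,r},{p,t},{q,t},{r,s},{r,t},{s,t},{p,q,t},{p,r,s},{q,s,t}} A5={{p},{r},{s},{p,q},{p,r},{p,s},{p,t},{q,s},{r,s},{r,t},{s,t},{p,q,t},{p,r,s},{q,s,t}}
  A12={{r},{s},{p,r},{p,s},{q,s},{r,s},{r,t},{s,t},{p,r,s},{q,s,t}} A13={{s},{p,q},{p,r},{p,s},{q,s},{r,s},{s,t},{p,q,t},{p,r,s},{q,s,t}} A14={{r},{p,r},{q,t},{r,s},{r,t},{s,t},{p,q,t},{p,r,s},{q,s,t}} A15={{r},{s},{p,q},{p,r},{p,s},{q,s},{r,s},{r,t},{s,t},{p,q,t},{p,r,s},{q,s,t}} A23={{s},{p,r},{p,s},{q,s},{r,s},{s,t},{p,r,s},{q,s,t}} A24={{r},{p,r},{r,s},{r,t},{s,t},{p,r,s},{q,s,t}} A25={{r},{s},{p,r},{p,s},{q,s},{r,s},{r,t},{s,t},{p,r,s},{q,s,t}} A34={{p,r},{p,t},{r,s},{s,t},{p,q,t},{p,r,s},{q,s,t}} A35={{p},{s},{p,q},{p,r},{p,s},{p,t},{q,s},{r,s},{s,t},{p,q,t},{p,r,s},{q,s,t}} A45={{r},{p,r},{p,t},{r,s},{r,t},{s,t},{p,q,t},{p,r,s},{q,s,t}}
  A123={{s},{p,r},{p,s},{q,s},{r,s},{s,t},{p,r,s},{q,s,t}} A124={{r},{p,r},{r,s},{r,t},{s,t},{p,r,s},{q,s,t}} A125={{r},{s},{p,r},{p,s},{q,s},{r,s},{r,t},{s,t},{p,r,s},{q,s,t}} A134={{p,r},{r,s},{s,t},{p,q,t},{p,r,s},{q,s,t}} A135={{s},{p,q},{p,r},{p,s},{q,s},{r,s},{s,t},{p,q,t},{p,r,s},{q,s,t}} A145={{r},{p,r},{r,s},{r,t},{s,t},{p,q,t},{p,r,s},{q,s,t}} A234={{p,r},{r,s},{s,t},{p,r,s},{q,s,t}} A235={{s},{p,r},{p,s},{q,s},{r,s},{s,t},{p,r,s},{q,s,t}} A245={{r},{p,r},{r,s},{r,t},{s,t},{p,r,s},{q,s,t}} A345={{p,r},{p,t},{r,s},{s,t},{p,q,t},{p,r,s},{q,s,t}}
  A1234={{p,r},{r,s},{s,t},{p,r,s},{q,s,t}} A1235={{s},{p,r},{p,s},{q,s},{r,s},{s,t},{p,r,s},{q,s,t}} A1245={{r},{p,r},{r,s},{r,t},{s,t},{p,r,s},{q,s,t}} A1345={{p,r},{r,s},{s,t},{p,q,t},{p,r,s},{q,s,t}} A2345={{p,r},{r,s},{s,t},{p,r,s},{q,s,t}}
  A12345={{p,r},{r,s},{s,t},{p,r,s},{q,s,t}}
components per intersection:
  A1: {{q},{r},{s},{p,q},{p,r},{p,s},{q,s},{q,t},{r,s},{r,t},{s,t},{p,q,t},{p,r,s},{q,s,t}}
  A2: {{r},{s},{p,r},{p,s},{q,s},{r,s},{r,t},{s,t},{p,r,s},{q,s,t}}
  A3: {{p},{s},{p,q},{p,r},{p,s},{p,t},{q,s},{r,s},{s,t},{p,q,t},{p,r,s},{q,s,t}}
  A4: {{r},{t},{p,r},{p,t},{q,t},{r,s},{r,t},{s,t},{p,q,t},{p,r,s},{q,s,t}}
  A5: {{p},{r},{s},{p,q},{p,r},{p,s},{p,t},{q,s},{r,s},{r,t},{s,t},{p,q,t},{p,r,s},{q,s,t}}
  A12: {{r},{s},{p,r},{p,s},{q,s},{r,s},{r,t},{s,t},{p,r,s},{q,s,t}}
  A13: {{s},{p,r},{p,s},{q,s},{r,s},{s,t},{p,r,s},{q,s,t}} {{p,q},{p,q,t}}
  A14: {{r},{p,r},{r,s},{r,t},{p,r,s}} {{q,t},{s,t},{p,q,t},{q,s,t}}
  A15: {{r},{s},{p,r},{p,s},{q,s},{r,s},{r,t},{s,t},{p,r,s},{q,s,t}} {{p,q},{p,q,t}}
  A23: {{s},{p,r},{p,s},{q,s},{r,s},{s,t},{p,r,s},{q,s,t}}
  A24: {{r},{p,r},{r,s},{r,t},{p,r,s}} {{s,t},{q,s,t}}
  A25: {{r},{s},{p,r},{p,s},{q,s},{r,s},{r,t},{s,t},{p,r,s},{q,s,t}}
  A34: {{p,r},{r,s},{p,r,s}} {{p,t},{p,q,t}} {{s,t},{q,s,t}}
  A35: {{p},{s},{p,q},{p,r},{p,s},{p,t},{q,s},{r,s},{s,t},{p,q,t},{p,r,s},{q,s,t}}
  A45: {{r},{p,r},{r,s},{r,t},{p,r,s}} {{p,t},{p,q,t}} {{s,t},{q,s,t}}
  A123: {{s},{p,r},{p,s},{q,s},{r,s},{s,t},{p,r,s},{q,s,t}}
  A124: {{r},{p,r},{r,s},{r,t},{p,r,s}} {{s,t},{q,s,t}}
  A125: {{r},{s},{p,r},{p,s},{q,s},{r,s},{r,t},{s,t},{p,r,s},{q,s,t}}
  A134: {{p,r},{r,s},{p,r,s}} {{s,t},{q,s,t}} {{p,q,t}}
  A135: {{s},{p,r},{p,s},{q,s},{r,s},{s,t},{p,r,s},{q,s,t}} {{p,q},{p,q,t}}
  A145: {{r},{p,r},{r,s},{r,t},{p,r,s}} {{s,t},{q,s,t}} {{p,q,t}}
  A234: {{p,r},{r,s},{p,r,s}} {{s,t},{q,s,t}}
  A235: {{s},{p,r},{p,s},{q,s},{r,s},{s,t},{p,r,s},{q,s,t}}
  A245: {{r},{p,r},{r,s},{r,t},{p,r,s}} {{s,t},{q,s,t}}
  A345: {{p,r},{r,s},{p,r,s}} {{p,t},{p,q,t}} {{s,t},{q,s,t}}
  A1234: {{p,r},{r,s},{p,r,s}} {{s,t},{q,s,t}}
  A1235: {{s},{p,r},{p,s},{q,s},{r,s},{s,t},{p,r,s},{q,s,t}}
  A1245: {{r},{p,r},{r,s},{r,t},{p,r,s}} {{s,t},{q,s,t}}
  A1345: {{p,r},{r,s},{p,r,s}} {{s,t},{q,s,t}} {{p,q,t}}
  A2345: {{p,r},{r,s},{p,r,s}} {{s,t},{q,s,t}}
  A12345: {{p,r},{r,s},{p,r,s}} {{s,t},{q,s,t}}
C dims 5,18,20,10; δ0: rk 4, SNF 1^4; δ1: rk 12, SNF 1^12; δ2: rk 8, SNF 1^8
Ȟ^0 = (5 − 4) − 0 = 1, so Ȟ^0 ≅ Z
Ȟ^1 = (18 − 12) − 4 = 2, so Ȟ^1 ≅ Z^2
Ȟ^2 = (20 − 8) − 12 = 0, so Ȟ^2 ≅ 0


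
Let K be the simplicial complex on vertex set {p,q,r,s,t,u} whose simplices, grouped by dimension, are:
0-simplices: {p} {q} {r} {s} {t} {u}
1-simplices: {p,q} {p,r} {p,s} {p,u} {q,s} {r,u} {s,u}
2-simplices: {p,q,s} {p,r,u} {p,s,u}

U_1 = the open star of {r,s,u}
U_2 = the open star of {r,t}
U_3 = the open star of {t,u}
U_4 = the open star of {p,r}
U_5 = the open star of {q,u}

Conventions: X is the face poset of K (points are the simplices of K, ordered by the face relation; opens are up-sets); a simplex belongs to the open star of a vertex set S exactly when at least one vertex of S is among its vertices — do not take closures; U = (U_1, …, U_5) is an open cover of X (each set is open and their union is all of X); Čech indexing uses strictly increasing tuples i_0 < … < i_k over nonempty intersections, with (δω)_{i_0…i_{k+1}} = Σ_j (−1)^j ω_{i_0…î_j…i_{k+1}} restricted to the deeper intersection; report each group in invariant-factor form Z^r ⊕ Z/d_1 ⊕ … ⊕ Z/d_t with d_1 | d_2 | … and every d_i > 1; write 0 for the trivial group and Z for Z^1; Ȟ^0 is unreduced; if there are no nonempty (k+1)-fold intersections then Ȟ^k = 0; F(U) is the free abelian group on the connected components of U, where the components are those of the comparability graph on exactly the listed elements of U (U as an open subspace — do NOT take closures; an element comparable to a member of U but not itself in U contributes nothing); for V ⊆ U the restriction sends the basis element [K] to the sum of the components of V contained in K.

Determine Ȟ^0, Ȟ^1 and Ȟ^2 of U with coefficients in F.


nonempty intersections:
  U1={{r},{s},{u},{p,r},{p,s},{p,u},{q,s},{r,u},{s,u},{p,q,s},{p,r,u},{p,s,u}} U2={{r},{t},{p,r},{r,u},{p,r,u}} U3={{t},{u},{p,u},{r,u},{s,u},{p,r,u},{p,s,u}} U4={{p},{r},{p,q},{p,r},{p,s},{p,u},{r,u},{p,q,s},{p,r,u},{p,s,u}} U5={{q},{u},{p,q},{p,u},{q,s},{r,u},{s,u},{p,q,s},{p,r,u},{p,s,u}}
  U12={{r},{p,r},{r,u},{p,r,u}} U13={{u},{p,u},{r,u},{s,u},{p,r,u},{p,s,u}} U14={{r},{p,r},{p,s},{p,u},{r,u},{p,q,s},{p,r,u},{p,s,u}} U15={{u},{p,u},{q,s},{r,u},{s,u},{p,q,s},{p,r,u},{p,s,u}} U23={{t},{r,u},{p,r,u}} U24={{r},{p,r},{r,u},{p,r,u}} U25={{r,u},{p,r,u}} U34={{p,u},{r,u},{p,r,u},{p,s,u}} U35={{u},{p,u},{r,u},{s,u},{p,r,u},{p,s,u}} U45={{p,q},{p,u},{r,u},{p,q,s},{p,r,u},{p,s,u}}
  U123={{r,u},{p,r,u}} U124={{r},{p,r},{r,u},{p,r,u}} U125={{r,u},{p,r,u}} U134={{p,u},{r,u},{p,r,u},{p,s,u}} U135={{u},{p,u},{r,u},{s,u},{p,r,u},{p,s,u}} U145={{p,u},{r,u},{p,q,s},{p,r,u},{p,s,u}} U234={{r,u},{p,r,u}} U235={{r,u},{p,r,u}} U245={{r,u},{p,r,u}} U345={{p,u},{r,u},{p,r,u},{p,s,u}}
  U1234={{r,u},{p,r,u}} U1235={{r,u},{p,r,u}} U1245={{r,u},{p,r,u}} U1345={{p,u},{r,u},{p,r,u},{p,s,u}} U2345={{r,u},{p,r,u}}
  U12345={{r,u},{p,r,u}}
components per intersection:
  U1: {{r},{s},{u},{p,r},{p,s},{p,u},{q,s},{r,u},{s,u},{p,q,s},{p,r,u},{p,s,u}}
  U2: {{r},{p,r},{r,u},{p,r,u}} {{t}}
  U3: {{t}} {{u},{p,u},{r,u},{s,u},{p,r,u},{p,s,u}}
  U4: {{p},{r},{p,q},{p,r},{p,s},{p,u},{r,u},{p,q,s},{p,r,u},{p,s,u}}
  U5: {{q},{p,q},{q,s},{p,q,s}} {{u},{p,u},{r,u},{s,u},{p,r,u},{p,s,u}}
  U12: {{r},{p,r},{r,u},{p,r,u}}
  U13: {{u},{p,u},{r,u},{s,u},{p,r,u},{p,s,u}}
  U14: {{r},{p,r},{p,s},{p,u},{r,u},{p,q,s},{p,r,u},{p,s,u}}
  U15: {{u},{p,u},{r,u},{s,u},{p,r,u},{p,s,u}} {{q,s},{p,q,s}}
  U23: {{t}} {{r,u},{p,r,u}}
  U24: {{r},{p,r},{r,u},{p,r,u}}
  U25: {{r,u},{p,r,u}}
  U34: {{p,u},{r,u},{p,r,u},{p,s,u}}
  U35: {{u},{p,u},{r,u},{s,u},{p,r,u},{p,s,u}}
  U45: {{p,q},{p,q,s}} {{p,u},{r,u},{p,r,u},{p,s,u}}
  U123: {{r,u},{p,r,u}}
  U124: {{r},{p,r},{r,u},{p,r,u}}
  U125: {{r,u},{p,r,u}}
  U134: {{p,u},{r,u},{p,r,u},{p,s,u}}
  U135: {{u},{p,u},{r,u},{s,u},{p,r,u},{p,s,u}}
  U145: {{p,u},{r,u},{p,r,u},{p,s,u}} {{p,q,s}}
  U234: {{r,u},{p,r,u}}
  U235: {{r,u},{p,r,u}}
  U245: {{r,u},{p,r,u}}
  U345: {{p,u},{r,u},{p,r,u},{p,s,u}}
  U1234: {{r,u},{p,r,u}}
  U1235: {{r,u},{p,r,u}}
  U1245: {{r,u},{p,r,u}}
  U1345: {{p,u},{r,u},{p,r,u},{p,s,u}}
  U2345: {{r,u},{p,r,u}}
  U12345: {{r,u},{p,r,u}}
C dims 8,13,11,5; δ0: rk 6, SNF 1^6; δ1: rk 7, SNF 1^7; δ2: rk 4, SNF 1^4
Ȟ^0: (8−6)−0=2 ⇒ Z^2
Ȟ^1: (13−7)−6=0 ⇒ 0
Ȟ^2: (11−4)−7=0 ⇒ 0

Ȟ^0 = Z^2; Ȟ^1 = 0; Ȟ^2 = 0


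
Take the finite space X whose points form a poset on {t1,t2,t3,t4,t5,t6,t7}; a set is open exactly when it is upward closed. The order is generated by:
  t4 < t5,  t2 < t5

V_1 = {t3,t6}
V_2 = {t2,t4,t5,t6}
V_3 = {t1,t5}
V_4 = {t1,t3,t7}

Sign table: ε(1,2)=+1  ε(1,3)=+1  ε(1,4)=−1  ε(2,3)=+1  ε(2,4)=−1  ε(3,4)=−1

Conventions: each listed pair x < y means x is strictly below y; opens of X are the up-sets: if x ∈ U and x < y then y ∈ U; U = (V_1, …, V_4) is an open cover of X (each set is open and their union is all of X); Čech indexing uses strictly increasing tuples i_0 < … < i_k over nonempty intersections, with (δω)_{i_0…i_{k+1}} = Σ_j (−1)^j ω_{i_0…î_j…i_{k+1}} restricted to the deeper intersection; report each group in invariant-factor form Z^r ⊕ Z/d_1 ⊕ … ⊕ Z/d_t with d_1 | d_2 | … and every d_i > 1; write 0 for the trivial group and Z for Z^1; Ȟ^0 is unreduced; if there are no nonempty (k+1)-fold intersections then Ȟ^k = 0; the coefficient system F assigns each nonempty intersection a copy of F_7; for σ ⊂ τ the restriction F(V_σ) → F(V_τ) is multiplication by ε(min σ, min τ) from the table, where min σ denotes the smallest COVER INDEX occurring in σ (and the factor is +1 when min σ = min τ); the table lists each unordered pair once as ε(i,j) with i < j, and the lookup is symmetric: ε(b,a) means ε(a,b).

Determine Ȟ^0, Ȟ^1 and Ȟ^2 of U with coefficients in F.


nonempty overlaps:
  V12={t6} V14={t3} V23={t5} V34={t1}
C dims 4,4; δ0: rk_F7 3
degree 0: 4−3−0 = 1 → Ȟ^0 ≅ Z/7
degree 1: 4−0−3 = 1 → Ȟ^1 ≅ Z/7
degree 2: 0−0−0 = 0 → Ȟ^2 ≅ 0

Ȟ^0 = Z/7; Ȟ^1 = Z/7; Ȟ^2 = 0


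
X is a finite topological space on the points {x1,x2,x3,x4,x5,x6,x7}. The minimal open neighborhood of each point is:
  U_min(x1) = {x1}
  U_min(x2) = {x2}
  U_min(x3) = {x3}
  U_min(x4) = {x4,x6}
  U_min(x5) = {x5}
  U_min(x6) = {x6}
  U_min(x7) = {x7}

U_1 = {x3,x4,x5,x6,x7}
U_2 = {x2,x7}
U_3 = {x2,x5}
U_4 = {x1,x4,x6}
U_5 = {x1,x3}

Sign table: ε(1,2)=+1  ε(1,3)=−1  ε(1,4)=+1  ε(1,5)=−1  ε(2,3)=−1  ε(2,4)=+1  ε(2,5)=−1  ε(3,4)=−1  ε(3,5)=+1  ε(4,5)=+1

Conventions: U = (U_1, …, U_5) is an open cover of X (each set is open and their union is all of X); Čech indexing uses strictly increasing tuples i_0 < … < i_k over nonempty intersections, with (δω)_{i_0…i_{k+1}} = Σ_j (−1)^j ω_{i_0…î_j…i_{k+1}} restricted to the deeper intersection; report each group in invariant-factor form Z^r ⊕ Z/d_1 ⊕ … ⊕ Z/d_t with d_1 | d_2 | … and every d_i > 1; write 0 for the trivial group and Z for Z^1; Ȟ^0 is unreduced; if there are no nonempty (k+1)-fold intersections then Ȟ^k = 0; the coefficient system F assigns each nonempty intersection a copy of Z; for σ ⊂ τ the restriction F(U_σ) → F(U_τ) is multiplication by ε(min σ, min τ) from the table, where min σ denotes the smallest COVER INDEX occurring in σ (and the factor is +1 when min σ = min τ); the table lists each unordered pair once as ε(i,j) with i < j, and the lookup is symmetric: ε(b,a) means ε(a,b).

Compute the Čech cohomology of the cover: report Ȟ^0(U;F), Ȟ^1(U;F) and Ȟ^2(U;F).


nonempty overlaps:
  U12={x7} U13={x5} U14={x4,x6} U15={x3} U23={x2} U45={x1}
C dims 5,6; δ0: rk 5, SNF 1^4·2
degree 0: 5−5−0 = 0 → Ȟ^0 ≅ 0
degree 1: 6−0−5 = 1 plus torsion [2] → Ȟ^1 ≅ Z ⊕ Z/2
degree 2: 0−0−0 = 0 → Ȟ^2 ≅ 0

Ȟ^0 ≅ 0,  Ȟ^1 ≅ Z ⊕ Z/2,  Ȟ^2 ≅ 0


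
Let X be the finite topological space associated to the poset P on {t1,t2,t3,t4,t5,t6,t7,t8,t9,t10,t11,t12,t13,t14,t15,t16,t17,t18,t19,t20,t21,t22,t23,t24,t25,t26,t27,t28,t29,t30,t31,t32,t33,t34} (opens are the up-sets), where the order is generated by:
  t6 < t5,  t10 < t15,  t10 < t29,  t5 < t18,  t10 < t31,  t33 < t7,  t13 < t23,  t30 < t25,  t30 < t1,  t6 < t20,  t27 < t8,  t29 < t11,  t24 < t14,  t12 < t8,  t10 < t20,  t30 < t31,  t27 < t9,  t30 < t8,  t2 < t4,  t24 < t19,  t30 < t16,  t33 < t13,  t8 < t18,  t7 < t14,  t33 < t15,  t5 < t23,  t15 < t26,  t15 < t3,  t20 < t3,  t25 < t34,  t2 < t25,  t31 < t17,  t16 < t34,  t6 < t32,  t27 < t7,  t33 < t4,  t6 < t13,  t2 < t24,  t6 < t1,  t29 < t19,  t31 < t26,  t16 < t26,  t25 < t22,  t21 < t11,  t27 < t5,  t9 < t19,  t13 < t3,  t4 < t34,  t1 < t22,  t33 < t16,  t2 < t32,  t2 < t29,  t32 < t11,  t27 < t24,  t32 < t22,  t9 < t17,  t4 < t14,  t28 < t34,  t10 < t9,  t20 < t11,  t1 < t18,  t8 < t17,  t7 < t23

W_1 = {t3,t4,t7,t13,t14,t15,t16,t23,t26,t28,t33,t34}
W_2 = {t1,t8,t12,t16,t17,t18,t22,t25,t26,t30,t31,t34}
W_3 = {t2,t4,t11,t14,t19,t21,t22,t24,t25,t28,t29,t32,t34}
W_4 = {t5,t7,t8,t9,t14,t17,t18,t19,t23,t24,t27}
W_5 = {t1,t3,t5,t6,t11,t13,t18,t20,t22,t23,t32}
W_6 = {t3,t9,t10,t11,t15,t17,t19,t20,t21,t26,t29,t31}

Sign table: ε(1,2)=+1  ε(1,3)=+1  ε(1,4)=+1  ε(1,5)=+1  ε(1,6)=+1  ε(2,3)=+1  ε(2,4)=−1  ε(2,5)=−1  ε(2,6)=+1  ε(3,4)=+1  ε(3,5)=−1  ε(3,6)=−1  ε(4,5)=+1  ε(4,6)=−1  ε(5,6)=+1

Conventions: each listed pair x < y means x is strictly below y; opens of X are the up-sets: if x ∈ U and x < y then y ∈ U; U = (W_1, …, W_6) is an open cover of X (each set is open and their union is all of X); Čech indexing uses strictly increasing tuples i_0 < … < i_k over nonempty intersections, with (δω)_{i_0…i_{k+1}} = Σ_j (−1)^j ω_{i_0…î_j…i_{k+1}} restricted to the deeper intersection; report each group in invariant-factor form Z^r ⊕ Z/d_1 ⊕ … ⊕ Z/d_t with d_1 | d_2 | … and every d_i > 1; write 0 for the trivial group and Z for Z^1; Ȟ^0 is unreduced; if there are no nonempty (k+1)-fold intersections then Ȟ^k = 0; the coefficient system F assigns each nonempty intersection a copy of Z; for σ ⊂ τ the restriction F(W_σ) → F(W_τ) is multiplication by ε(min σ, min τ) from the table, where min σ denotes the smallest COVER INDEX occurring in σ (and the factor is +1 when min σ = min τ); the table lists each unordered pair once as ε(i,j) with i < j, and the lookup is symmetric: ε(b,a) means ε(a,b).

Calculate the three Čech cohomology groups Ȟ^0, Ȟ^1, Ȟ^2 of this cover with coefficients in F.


Ȟ^0 ≅ 0, Ȟ^1 ≅ Z/2 and Ȟ^2 ≅ Z

nerve simplices:
  W12={t16,t26,t34} W13={t4,t14,t28,t34} W14={t7,t14,t23} W15={t3,t13,t23} W16={t3,t15,t26} W23={t22,t25,t34} W24={t8,t17,t18} W25={t1,t18,t22} W26={t17,t26,t31} W34={t14,t19,t24} W35={t11,t22,t32} W36={t11,t19,t21,t29} W45={t5,t18,t23} W46={t9,t17,t19} W56={t3,t11,t20}
  W123={t34} W126={t26} W134={t14} W145={t23} W156={t3} W235={t22} W245={t18} W246={t17} W346={t19} W356={t11}
C dims 6,15,10; δ0: rk 6, SNF 1^5·2; δ1: rk 9, SNF 1^9
degree 0: 6−6−0 = 0 → Ȟ^0 ≅ 0
degree 1: 15−9−6 = 0 plus torsion [2] → Ȟ^1 ≅ Z/2
degree 2: 10−0−9 = 1 → Ȟ^2 ≅ Z


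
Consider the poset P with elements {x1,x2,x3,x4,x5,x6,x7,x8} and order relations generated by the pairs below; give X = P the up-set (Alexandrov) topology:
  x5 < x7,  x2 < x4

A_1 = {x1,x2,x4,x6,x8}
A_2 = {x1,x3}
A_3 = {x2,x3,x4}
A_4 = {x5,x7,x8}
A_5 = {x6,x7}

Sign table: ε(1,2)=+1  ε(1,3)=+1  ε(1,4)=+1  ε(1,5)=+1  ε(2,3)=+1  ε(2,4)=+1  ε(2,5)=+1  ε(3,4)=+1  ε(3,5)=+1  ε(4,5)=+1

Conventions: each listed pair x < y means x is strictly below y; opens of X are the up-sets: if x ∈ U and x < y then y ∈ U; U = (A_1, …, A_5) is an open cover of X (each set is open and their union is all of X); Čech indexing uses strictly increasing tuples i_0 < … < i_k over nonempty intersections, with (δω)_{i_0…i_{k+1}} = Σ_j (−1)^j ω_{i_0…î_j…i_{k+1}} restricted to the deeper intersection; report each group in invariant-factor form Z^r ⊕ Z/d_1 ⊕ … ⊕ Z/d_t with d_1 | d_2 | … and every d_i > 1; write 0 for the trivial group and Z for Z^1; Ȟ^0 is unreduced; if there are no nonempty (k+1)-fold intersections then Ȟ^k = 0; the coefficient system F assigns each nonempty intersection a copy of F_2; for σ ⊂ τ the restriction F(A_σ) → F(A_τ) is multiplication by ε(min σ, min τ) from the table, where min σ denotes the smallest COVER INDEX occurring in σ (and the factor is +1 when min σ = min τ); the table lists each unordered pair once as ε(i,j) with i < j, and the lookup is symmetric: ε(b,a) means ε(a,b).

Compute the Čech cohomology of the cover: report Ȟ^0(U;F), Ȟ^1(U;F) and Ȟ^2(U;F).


Ȟ^0(U;F) ≅ Z/2, Ȟ^1(U;F) ≅ Z/2 ⊕ Z/2, Ȟ^2(U;F) ≅ 0

nerve simplices:
  A12={x1} A13={x2,x4} A14={x8} A15={x6} A23={x3} A45={x7}
C dims 5,6; δ0: rk_F2 4
degree 0: 5−4−0 = 1 → Ȟ^0 ≅ Z/2
degree 1: 6−0−4 = 2 → Ȟ^1 ≅ Z/2 ⊕ Z/2
degree 2: 0−0−0 = 0 → Ȟ^2 ≅ 0


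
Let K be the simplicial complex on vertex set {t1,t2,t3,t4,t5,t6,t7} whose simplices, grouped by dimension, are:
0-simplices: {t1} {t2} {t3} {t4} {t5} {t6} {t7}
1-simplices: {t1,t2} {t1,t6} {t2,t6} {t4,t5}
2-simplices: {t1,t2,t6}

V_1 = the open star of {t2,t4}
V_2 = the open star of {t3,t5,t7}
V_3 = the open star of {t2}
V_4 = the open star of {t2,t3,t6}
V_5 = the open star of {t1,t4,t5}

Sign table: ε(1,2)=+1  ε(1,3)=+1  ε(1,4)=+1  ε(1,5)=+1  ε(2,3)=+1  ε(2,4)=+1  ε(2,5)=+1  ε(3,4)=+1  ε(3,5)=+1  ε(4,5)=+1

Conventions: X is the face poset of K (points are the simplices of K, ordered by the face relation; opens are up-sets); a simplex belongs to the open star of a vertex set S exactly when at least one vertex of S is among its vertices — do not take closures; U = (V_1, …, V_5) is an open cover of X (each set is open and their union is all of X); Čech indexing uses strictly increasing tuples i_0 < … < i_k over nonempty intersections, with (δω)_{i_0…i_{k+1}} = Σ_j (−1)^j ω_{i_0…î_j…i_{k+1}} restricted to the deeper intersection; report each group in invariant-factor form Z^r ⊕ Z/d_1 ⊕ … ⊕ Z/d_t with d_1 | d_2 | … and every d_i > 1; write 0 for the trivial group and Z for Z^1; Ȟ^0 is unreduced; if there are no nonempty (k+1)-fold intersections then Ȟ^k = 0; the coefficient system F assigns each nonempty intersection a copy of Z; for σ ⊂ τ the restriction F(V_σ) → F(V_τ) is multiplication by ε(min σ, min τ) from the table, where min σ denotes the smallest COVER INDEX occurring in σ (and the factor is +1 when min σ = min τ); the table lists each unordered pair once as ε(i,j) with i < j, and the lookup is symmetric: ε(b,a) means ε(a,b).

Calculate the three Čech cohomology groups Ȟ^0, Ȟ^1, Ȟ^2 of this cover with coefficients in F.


cover nerve:
  V1={{t2},{t4},{t1,t2},{t2,t6},{t4,t5},{t1,t2,t6}} V2={{t3},{t5},{t7},{t4,t5}} V3={{t2},{t1,t2},{t2,t6},{t1,t2,t6}} V4={{t2},{t3},{t6},{t1,t2},{t1,t6},{t2,t6},{t1,t2,t6}} V5={{t1},{t4},{t5},{t1,t2},{t1,t6},{t4,t5},{t1,t2,t6}}
  V12={{t4,t5}} V13={{t2},{t1,t2},{t2,t6},{t1,t2,t6}} V14={{t2},{t1,t2},{t2,t6},{t1,t2,t6}} V15={{t4},{t1,t2},{t4,t5},{t1,t2,t6}} V24={{t3}} V25={{t5},{t4,t5}} V34={{t2},{t1,t2},{t2,t6},{t1,t2,t6}} V35={{t1,t2},{t1,t2,t6}} V45={{t1,t2},{t1,t6},{t1,t2,t6}}
  V125={{t4,t5}} V134={{t2},{t1,t2},{t2,t6},{t1,t2,t6}} V135={{t1,t2},{t1,t2,t6}} V145={{t1,t2},{t1,t2,t6}} V345={{t1,t2},{t1,t2,t6}}
  V1345={{t1,t2},{t1,t2,t6}}
C dims 5,9,5,1; δ0: rk 4, SNF 1^4; δ1: rk 4, SNF 1^4; δ2: rk 1, SNF 1^1
Ȟ^0: (5−4)−0=1 ⇒ Z
Ȟ^1: (9−4)−4=1 ⇒ Z
Ȟ^2: (5−1)−4=0 ⇒ 0

Ȟ^0 ≅ Z,  Ȟ^1 ≅ Z,  Ȟ^2 ≅ 0


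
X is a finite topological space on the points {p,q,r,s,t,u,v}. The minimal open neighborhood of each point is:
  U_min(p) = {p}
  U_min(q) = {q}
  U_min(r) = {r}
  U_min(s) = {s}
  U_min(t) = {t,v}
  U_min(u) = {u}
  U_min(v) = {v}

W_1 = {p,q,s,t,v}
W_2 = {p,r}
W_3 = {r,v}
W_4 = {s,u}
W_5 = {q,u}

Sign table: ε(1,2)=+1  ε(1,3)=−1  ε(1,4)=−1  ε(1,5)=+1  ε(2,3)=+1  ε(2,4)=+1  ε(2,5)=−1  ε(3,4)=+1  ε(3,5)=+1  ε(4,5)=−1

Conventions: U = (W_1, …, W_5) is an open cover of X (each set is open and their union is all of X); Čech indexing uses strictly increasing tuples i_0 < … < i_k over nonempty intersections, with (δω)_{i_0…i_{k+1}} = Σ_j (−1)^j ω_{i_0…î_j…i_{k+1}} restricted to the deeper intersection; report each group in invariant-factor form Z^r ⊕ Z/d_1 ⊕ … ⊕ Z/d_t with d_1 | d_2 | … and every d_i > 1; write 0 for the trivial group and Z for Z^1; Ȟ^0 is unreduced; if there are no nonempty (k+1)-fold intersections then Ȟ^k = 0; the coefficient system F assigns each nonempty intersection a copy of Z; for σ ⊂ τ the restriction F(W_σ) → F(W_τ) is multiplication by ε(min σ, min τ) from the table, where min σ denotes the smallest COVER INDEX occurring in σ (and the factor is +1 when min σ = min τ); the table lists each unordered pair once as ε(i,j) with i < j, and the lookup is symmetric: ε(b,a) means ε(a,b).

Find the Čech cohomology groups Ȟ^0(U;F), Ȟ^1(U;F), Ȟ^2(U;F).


Ȟ^0 ≅ 0; Ȟ^1 ≅ Z ⊕ Z/2; Ȟ^2 ≅ 0

nonempty overlaps:
  W12={p} W13={v} W14={s} W15={q} W23={r} W45={u}
C dims 5,6; δ0: rk 5, SNF 1^4·2
degree 0: 5−5−0 = 0 → Ȟ^0 ≅ 0
degree 1: 6−0−5 = 1 plus torsion [2] → Ȟ^1 ≅ Z ⊕ Z/2
degree 2: 0−0−0 = 0 → Ȟ^2 ≅ 0


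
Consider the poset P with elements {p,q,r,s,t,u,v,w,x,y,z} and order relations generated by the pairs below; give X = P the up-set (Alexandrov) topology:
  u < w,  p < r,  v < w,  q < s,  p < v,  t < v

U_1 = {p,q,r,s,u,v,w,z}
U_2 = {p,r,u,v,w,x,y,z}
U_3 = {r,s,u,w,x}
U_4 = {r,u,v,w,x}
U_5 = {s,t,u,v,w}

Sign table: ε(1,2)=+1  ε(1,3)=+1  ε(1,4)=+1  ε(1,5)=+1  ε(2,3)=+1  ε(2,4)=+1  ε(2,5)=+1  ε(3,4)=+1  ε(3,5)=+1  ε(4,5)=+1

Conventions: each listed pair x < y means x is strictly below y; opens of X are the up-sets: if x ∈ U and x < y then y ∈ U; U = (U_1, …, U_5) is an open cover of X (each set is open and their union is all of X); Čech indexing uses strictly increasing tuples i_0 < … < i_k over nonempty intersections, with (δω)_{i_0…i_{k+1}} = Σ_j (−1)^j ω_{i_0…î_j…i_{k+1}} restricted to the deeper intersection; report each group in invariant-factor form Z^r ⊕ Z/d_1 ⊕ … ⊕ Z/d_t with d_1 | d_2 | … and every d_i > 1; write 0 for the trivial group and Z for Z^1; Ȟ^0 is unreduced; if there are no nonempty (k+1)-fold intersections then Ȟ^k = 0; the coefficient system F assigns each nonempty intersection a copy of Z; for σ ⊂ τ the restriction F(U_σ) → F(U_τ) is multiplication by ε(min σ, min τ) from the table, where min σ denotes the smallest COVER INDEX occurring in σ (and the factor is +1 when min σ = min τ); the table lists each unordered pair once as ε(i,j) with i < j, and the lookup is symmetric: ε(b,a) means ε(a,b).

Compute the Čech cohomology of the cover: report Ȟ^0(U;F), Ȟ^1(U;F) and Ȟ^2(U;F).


cover nerve:
  U12={p,r,u,v,w,z} U13={r,s,u,w} U14={r,u,v,w} U15={s,u,v,w} U23={r,u,w,x} U24={r,u,v,w,x} U25={u,v,w} U34={r,u,w,x} U35={s,u,w} U45={u,v,w}
  U123={r,u,w} U124={r,u,v,w} U125={u,v,w} U134={r,u,w} U135={s,u,w} U145={u,v,w} U234={r,u,w,x} U235={u,w} U245={u,v,w} U345={u,w}
  U1234={r,u,w} U1235={u,w} U1245={u,v,w} U1345={u,w} U2345={u,w}
  U12345={u,w}
C dims 5,10,10,5; δ0: rk 4, SNF 1^4; δ1: rk 6, SNF 1^6; δ2: rk 4, SNF 1^4
Ȟ^0: (5−4)−0=1 ⇒ Z
Ȟ^1: (10−6)−4=0 ⇒ 0
Ȟ^2: (10−4)−6=0 ⇒ 0

Ȟ^0 = Z, Ȟ^1 = 0 and Ȟ^2 = 0


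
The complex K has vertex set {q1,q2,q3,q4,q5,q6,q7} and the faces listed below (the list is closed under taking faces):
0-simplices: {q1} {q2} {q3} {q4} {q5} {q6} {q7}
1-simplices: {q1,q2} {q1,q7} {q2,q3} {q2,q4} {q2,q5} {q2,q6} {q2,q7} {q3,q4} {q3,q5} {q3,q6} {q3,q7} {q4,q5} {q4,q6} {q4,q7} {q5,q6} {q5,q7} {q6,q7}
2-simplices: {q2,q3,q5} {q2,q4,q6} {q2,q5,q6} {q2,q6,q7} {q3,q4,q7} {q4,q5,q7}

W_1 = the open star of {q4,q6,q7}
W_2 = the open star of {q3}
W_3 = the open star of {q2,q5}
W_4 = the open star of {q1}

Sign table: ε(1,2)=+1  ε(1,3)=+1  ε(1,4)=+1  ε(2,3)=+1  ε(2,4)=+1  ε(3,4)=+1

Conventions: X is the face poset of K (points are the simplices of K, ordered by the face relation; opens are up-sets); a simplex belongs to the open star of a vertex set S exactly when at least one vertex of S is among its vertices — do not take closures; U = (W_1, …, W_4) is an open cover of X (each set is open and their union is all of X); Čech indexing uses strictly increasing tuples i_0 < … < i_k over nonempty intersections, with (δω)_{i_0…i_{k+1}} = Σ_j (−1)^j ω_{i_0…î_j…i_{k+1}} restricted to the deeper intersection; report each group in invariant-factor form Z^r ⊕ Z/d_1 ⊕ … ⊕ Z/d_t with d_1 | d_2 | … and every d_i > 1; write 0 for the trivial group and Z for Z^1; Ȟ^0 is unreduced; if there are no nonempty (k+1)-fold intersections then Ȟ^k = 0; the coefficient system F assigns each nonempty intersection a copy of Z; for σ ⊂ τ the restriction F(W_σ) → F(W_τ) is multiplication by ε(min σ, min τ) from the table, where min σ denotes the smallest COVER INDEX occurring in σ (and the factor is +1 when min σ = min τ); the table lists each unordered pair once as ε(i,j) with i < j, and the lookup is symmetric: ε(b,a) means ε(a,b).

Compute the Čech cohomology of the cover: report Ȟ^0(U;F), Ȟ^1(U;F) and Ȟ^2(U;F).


nerve of the cover:
  W1={{q4},{q6},{q7},{q1,q7},{q2,q4},{q2,q6},{q2,q7},{q3,q4},{q3,q6},{q3,q7},{q4,q5},{q4,q6},{q4,q7},{q5,q6},{q5,q7},{q6,q7},{q2,q4,q6},{q2,q5,q6},{q2,q6,q7},{q3,q4,q7},{q4,q5,q7}} W2={{q3},{q2,q3},{q3,q4},{q3,q5},{q3,q6},{q3,q7},{q2,q3,q5},{q3,q4,q7}} W3={{q2},{q5},{q1,q2},{q2,q3},{q2,q4},{q2,q5},{q2,q6},{q2,q7},{q3,q5},{q4,q5},{q5,q6},{q5,q7},{q2,q3,q5},{q2,q4,q6},{q2,q5,q6},{q2,q6,q7},{q4,q5,q7}} W4={{q1},{q1,q2},{q1,q7}}
  W12={{q3,q4},{q3,q6},{q3,q7},{q3,q4,q7}} W13={{q2,q4},{q2,q6},{q2,q7},{q4,q5},{q5,q6},{q5,q7},{q2,q4,q6},{q2,q5,q6},{q2,q6,q7},{q4,q5,q7}} W14={{q1,q7}} W23={{q2,q3},{q3,q5},{q2,q3,q5}} W34={{q1,q2}}
C dims 4,5; δ0: rk 3, SNF 1^3
Ȟ^0 = (4 − 3) − 0 = 1, so Ȟ^0 ≅ Z
Ȟ^1 = (5 − 0) − 3 = 2, so Ȟ^1 ≅ Z^2
Ȟ^2 = (0 − 0) − 0 = 0, so Ȟ^2 ≅ 0

Ȟ^0 = Z,  Ȟ^1 = Z^2,  Ȟ^2 = 0


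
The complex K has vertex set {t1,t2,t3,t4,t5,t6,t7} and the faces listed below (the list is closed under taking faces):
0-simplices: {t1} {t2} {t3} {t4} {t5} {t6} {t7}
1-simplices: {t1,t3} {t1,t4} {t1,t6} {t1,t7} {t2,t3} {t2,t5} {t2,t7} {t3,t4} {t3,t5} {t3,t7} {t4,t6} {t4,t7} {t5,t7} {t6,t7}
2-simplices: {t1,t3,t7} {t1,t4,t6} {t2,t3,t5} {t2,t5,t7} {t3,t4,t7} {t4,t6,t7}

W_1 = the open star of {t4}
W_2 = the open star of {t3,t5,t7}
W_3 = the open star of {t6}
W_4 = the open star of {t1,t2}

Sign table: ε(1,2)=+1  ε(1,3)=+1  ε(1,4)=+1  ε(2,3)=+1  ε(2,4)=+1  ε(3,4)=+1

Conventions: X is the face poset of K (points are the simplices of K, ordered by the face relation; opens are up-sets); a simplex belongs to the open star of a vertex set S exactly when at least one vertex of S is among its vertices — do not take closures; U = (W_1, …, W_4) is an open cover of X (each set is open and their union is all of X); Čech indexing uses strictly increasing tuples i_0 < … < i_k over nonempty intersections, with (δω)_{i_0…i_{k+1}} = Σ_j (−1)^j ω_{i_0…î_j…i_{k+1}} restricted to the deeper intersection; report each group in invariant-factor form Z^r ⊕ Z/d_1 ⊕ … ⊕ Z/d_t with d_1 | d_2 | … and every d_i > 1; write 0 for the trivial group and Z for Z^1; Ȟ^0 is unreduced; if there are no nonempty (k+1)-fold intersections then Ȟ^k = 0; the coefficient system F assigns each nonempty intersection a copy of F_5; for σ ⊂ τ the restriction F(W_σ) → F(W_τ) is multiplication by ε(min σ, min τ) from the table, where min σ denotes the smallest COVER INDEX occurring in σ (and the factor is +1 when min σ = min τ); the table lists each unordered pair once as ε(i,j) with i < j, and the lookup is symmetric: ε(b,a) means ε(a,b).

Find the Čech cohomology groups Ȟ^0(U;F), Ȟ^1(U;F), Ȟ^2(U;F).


Ȟ^0(U;F) ≅ Z/5; Ȟ^1(U;F) ≅ Z/5; Ȟ^2(U;F) ≅ 0

nonempty intersections:
  W1={{t4},{t1,t4},{t3,t4},{t4,t6},{t4,t7},{t1,t4,t6},{t3,t4,t7},{t4,t6,t7}} W2={{t3},{t5},{t7},{t1,t3},{t1,t7},{t2,t3},{t2,t5},{t2,t7},{t3,t4},{t3,t5},{t3,t7},{t4,t7},{t5,t7},{t6,t7},{t1,t3,t7},{t2,t3,t5},{t2,t5,t7},{t3,t4,t7},{t4,t6,t7}} W3={{t6},{t1,t6},{t4,t6},{t6,t7},{t1,t4,t6},{t4,t6,t7}} W4={{t1},{t2},{t1,t3},{t1,t4},{t1,t6},{t1,t7},{t2,t3},{t2,t5},{t2,t7},{t1,t3,t7},{t1,t4,t6},{t2,t3,t5},{t2,t5,t7}}
  W12={{t3,t4},{t4,t7},{t3,t4,t7},{t4,t6,t7}} W13={{t4,t6},{t1,t4,t6},{t4,t6,t7}} W14={{t1,t4},{t1,t4,t6}} W23={{t6,t7},{t4,t6,t7}} W24={{t1,t3},{t1,t7},{t2,t3},{t2,t5},{t2,t7},{t1,t3,t7},{t2,t3,t5},{t2,t5,t7}} W34={{t1,t6},{t1,t4,t6}}
  W123={{t4,t6,t7}} W134={{t1,t4,t6}}
C dims 4,6,2; δ0: rk_F5 3; δ1: rk_F5 2
Ȟ^0: (4−3)−0=1 ⇒ Z/5
Ȟ^1: (6−2)−3=1 ⇒ Z/5
Ȟ^2: (2−0)−2=0 ⇒ 0
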